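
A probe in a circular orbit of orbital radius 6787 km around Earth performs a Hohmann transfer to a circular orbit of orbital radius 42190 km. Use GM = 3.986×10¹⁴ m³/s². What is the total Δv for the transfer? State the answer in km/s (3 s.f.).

Δv_total ≈ 3.85 km/s

r₁ = 6787 km = 6.787×10⁶ m.
r₂ = 42190 km = 4.219×10⁷ m.
Transfer ellipse a_t = (r₁ + r₂)/2 = 2.449×10⁷ m.
At r₁: circular v_c1 = √(μ/r₁) = 7664 m/s; transfer-perigee v_p = √[μ(2/r₁ − 1/a_t)] = 10060 m/s.
Δv₁ = v_p − v_c1 = 2395 m/s.
At r₂: circular v_c2 = √(μ/r₂) = 3074 m/s; transfer-apogee v_a = √[μ(2/r₂ − 1/a_t)] = 1618 m/s.
Δv₂ = v_c2 − v_a = 1456 m/s.
Total Δv = Δv₁ + Δv₂ = 3851 m/s = 3.851 km/s.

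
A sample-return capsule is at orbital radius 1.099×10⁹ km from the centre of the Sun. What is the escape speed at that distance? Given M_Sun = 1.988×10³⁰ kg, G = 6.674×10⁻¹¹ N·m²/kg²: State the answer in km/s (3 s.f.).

μ = GM = 6.674×10⁻¹¹ × 1.988×10³⁰ = 1.327×10²⁰ m³/s².
r = 1.099×10⁹ km = 1.099×10¹² m.
Escape speed v_esc = √(2μ/r) = √(2 × 1.327×10²⁰ / 1.099×10¹²) = √(2.415×10⁸) = 15540 m/s.
= 15.54 km/s.

v_esc ≈ 15.5 km/s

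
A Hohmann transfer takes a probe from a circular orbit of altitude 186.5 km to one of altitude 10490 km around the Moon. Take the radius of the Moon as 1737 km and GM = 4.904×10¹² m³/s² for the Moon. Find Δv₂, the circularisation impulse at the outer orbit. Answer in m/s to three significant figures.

r₁ = 1737 + 186.5 = 1923.5 km = 1.9235×10⁶ m.
r₂ = 1737 + 10490 = 12227 km = 1.2227×10⁷ m.
Transfer ellipse a_t = (r₁ + r₂)/2 = 7.075×10⁶ m.
At r₁: circular v_c1 = √(μ/r₁) = 1597 m/s; transfer-perilune v_p = √[μ(2/r₁ − 1/a_t)] = 2099 m/s.
At r₂: circular v_c2 = √(μ/r₂) = 633.3 m/s; transfer-apolune v_a = √[μ(2/r₂ − 1/a_t)] = 330.2 m/s.
Δv₂ = v_c2 − v_a = 303.1 m/s.

Δv ≈ 303 m/s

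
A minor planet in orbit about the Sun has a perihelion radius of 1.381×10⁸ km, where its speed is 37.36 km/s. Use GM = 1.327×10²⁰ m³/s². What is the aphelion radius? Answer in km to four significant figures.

r_p = 1.381×10¹¹ m.
Specific energy ε = v²/2 − μ/r = -2.630×10⁸ J/kg, so a = −μ/(2ε) = 2.523×10¹¹ m.
The apsides satisfy r_p + r_a = 2a, so the aphelion radius is 2a − r_p = 3.664×10¹¹ m = 3.6644×10⁸ km.

aphelion radius ≈ 3.664×10⁸ km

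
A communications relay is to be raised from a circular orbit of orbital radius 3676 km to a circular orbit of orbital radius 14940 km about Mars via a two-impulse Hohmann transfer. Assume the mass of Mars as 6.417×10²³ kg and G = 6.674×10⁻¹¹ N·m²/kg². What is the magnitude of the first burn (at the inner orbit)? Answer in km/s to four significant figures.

Δv ≈ 0.9111 km/s

μ = GM = 6.674×10⁻¹¹ × 6.417×10²³ = 4.283×10¹³ m³/s².
r₁ = 3676 km = 3.676×10⁶ m.
r₂ = 14940 km = 1.494×10⁷ m.
Transfer ellipse a_t = (r₁ + r₂)/2 = 9.308×10⁶ m.
At r₁: circular v_c1 = √(μ/r₁) = 3413 m/s; transfer-periapsis v_p = √[μ(2/r₁ − 1/a_t)] = 4324 m/s.
Δv₁ = v_p − v_c1 = 911.1 m/s.
= 0.9111 km/s.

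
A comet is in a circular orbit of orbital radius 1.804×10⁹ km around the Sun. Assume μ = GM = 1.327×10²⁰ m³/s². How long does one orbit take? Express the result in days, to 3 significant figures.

T ≈ 15300 days

r = 1.804×10⁹ km = 1.804×10¹² m.
Kepler's third law: T = 2π√(r³/μ) = 2π√((1.804×10¹²)³ / 1.327×10²⁰).
r³/μ = 4.424×10¹⁶ s², so T = 2π × 2.103×10⁸ = 1.322×10⁹ s.
Converting: 1.322×10⁹ s ÷ 86400 = 15300 days.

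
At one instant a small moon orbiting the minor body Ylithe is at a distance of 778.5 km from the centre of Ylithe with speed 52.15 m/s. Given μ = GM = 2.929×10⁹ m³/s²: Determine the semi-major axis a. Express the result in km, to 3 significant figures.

r = 7.785×10⁵ m.
Specific orbital energy ε = v²/2 − μ/r = (52.15)²/2 − 2.929×10⁹/7.785×10⁵ = -2.403×10³ J/kg.
Since ε = −μ/(2a), a = −μ/(2ε) = 6.096×10⁵ m = 609.56 km.

a ≈ 610 km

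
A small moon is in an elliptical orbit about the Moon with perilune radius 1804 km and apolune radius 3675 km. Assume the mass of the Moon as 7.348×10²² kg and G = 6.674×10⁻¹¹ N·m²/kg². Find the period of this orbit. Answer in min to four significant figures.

T ≈ 214.4 min

μ = GM = 6.674×10⁻¹¹ × 7.348×10²² = 4.904×10¹² m³/s².
Semi-major axis a = (r_p + r_a)/2 = (1804.0 + 3675.0)/2 = 2739.5 km = 2.740×10⁶ m.
By Kepler's third law T = 2π√(a³/μ) = 2π × 2.048×10³ = 1.286×10⁴ s.
= 214.4 min.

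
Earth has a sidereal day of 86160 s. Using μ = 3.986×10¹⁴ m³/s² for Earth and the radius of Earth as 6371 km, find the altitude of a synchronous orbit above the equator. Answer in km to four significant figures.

h_sync ≈ 35790 km

A synchronous orbit has period T, so by Kepler's third law a = (μT²/4π²)^(1/3).
μT²/4π² = 3.986×10¹⁴ × (8.616×10⁴)² / 39.48 = 7.495×10²² m³.
a = 4.216×10⁷ m = 42163 km.
Altitude h = a − R = 42163 − 6371 = 35792 km.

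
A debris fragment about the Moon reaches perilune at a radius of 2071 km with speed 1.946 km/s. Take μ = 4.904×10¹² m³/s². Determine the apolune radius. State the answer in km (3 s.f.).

r_p = 2.071×10⁶ m.
Specific energy ε = v²/2 − μ/r = -4.745×10⁵ J/kg, so a = −μ/(2ε) = 5.168×10⁶ m.
The apsides satisfy r_p + r_a = 2a, so the apolune radius is 2a − r_p = 8.265×10⁶ m = 8264.5 km.

apolune radius ≈ 8260 km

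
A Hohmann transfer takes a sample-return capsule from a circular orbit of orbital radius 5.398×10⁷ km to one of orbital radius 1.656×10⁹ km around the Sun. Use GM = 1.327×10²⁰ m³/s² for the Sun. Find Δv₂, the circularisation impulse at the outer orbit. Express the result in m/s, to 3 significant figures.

Δv ≈ 6700 m/s

r₁ = 5.398×10⁷ km = 5.398×10¹⁰ m.
r₂ = 1.656×10⁹ km = 1.656×10¹² m.
Transfer ellipse a_t = (r₁ + r₂)/2 = 8.550×10¹¹ m.
At r₁: circular v_c1 = √(μ/r₁) = 49580 m/s; transfer-perihelion v_p = √[μ(2/r₁ − 1/a_t)] = 69000 m/s.
At r₂: circular v_c2 = √(μ/r₂) = 8952 m/s; transfer-aphelion v_a = √[μ(2/r₂ − 1/a_t)] = 2249 m/s.
Δv₂ = v_c2 − v_a = 6702 m/s.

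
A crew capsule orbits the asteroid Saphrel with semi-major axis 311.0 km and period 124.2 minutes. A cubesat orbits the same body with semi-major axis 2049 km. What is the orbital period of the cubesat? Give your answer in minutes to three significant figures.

Kepler's third law: T² ∝ a³, so T₂ = T₁ (a₂/a₁)^(3/2).
a₂/a₁ = 6.588, (a₂/a₁)^(3/2) = 16.91.
T₂ = 124.2 × 16.91 = 2100 minutes.

T₂ ≈ 2100 minutes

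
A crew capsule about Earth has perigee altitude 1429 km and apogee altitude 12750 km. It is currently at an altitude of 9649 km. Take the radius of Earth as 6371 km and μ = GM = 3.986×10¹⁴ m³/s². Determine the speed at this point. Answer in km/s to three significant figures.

r_p = 6371 + 1429 = 7800.0 km = 7.8000×10⁶ m.
r_a = 6371 + 12750 = 19121 km = 1.9121×10⁷ m.
r = 6371 + 9649 = 16020 km = 1.602×10⁷ m.
Semi-major axis a = (r_p + r_a)/2 = 13460 km = 1.346×10⁷ m.
Vis-viva: v² = μ(2/r − 1/a) = 3.986×10¹⁴ × (1.248×10⁻⁷ − 7.429×10⁻⁸) = 2.015×10⁷ m²/s².
v = 4489 m/s = 4.489 km/s.

v ≈ 4.49 km/s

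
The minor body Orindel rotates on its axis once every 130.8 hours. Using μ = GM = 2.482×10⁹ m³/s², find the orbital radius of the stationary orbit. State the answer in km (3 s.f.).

r_sync ≈ 2410 km

T = 130.8 hours = 4.709×10⁵ s.
A synchronous orbit has period T, so by Kepler's third law a = (μT²/4π²)^(1/3).
μT²/4π² = 2.482×10⁹ × (4.709×10⁵)² / 39.48 = 1.394×10¹⁹ m³.
a = 2.407×10⁶ m = 2406.7 km.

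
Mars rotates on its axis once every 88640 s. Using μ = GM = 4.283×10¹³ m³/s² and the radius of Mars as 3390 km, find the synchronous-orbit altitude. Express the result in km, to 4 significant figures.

A synchronous orbit has period T, so by Kepler's third law a = (μT²/4π²)^(1/3).
μT²/4π² = 4.283×10¹³ × (8.864×10⁴)² / 39.48 = 8.524×10²¹ m³.
a = 2.043×10⁷ m = 20428 km.
Altitude h = a − R = 20428 − 3390 = 17038 km.

h_sync ≈ 17040 km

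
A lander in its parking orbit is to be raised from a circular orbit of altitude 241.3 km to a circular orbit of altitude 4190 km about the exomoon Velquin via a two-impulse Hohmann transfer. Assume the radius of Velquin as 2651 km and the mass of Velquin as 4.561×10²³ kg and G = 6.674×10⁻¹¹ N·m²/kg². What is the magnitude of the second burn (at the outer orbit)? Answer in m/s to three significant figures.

μ = GM = 6.674×10⁻¹¹ × 4.561×10²³ = 3.044×10¹³ m³/s².
r₁ = 2651 + 241.3 = 2892.3 km = 2.8923×10⁶ m.
r₂ = 2651 + 4190 = 6841.0 km = 6.8410×10⁶ m.
Transfer ellipse a_t = (r₁ + r₂)/2 = 4.867×10⁶ m.
At r₁: circular v_c1 = √(μ/r₁) = 3244 m/s; transfer-periapsis v_p = √[μ(2/r₁ − 1/a_t)] = 3846 m/s.
At r₂: circular v_c2 = √(μ/r₂) = 2109 m/s; transfer-apoapsis v_a = √[μ(2/r₂ − 1/a_t)] = 1626 m/s.
Δv₂ = v_c2 − v_a = 483.2 m/s.

Δv ≈ 483 m/s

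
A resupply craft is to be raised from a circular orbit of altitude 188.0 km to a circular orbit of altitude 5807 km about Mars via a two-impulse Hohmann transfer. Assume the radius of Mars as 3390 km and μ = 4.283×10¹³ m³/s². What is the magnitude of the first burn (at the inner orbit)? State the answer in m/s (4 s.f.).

Δv ≈ 691.7 m/s

r₁ = 3390 + 188.0 = 3578.0 km = 3.5780×10⁶ m.
r₂ = 3390 + 5807 = 9197.0 km = 9.1970×10⁶ m.
Transfer ellipse a_t = (r₁ + r₂)/2 = 6.388×10⁶ m.
At r₁: circular v_c1 = √(μ/r₁) = 3460 m/s; transfer-periapsis v_p = √[μ(2/r₁ − 1/a_t)] = 4152 m/s.
Δv₁ = v_p − v_c1 = 691.7 m/s.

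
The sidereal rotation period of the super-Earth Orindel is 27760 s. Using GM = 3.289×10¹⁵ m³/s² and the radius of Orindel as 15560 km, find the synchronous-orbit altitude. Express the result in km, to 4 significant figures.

h_sync ≈ 24480 km

A synchronous orbit has period T, so by Kepler's third law a = (μT²/4π²)^(1/3).
μT²/4π² = 3.289×10¹⁵ × (2.776×10⁴)² / 39.48 = 6.420×10²² m³.
a = 4.004×10⁷ m = 40042 km.
Altitude h = a − R = 40042 − 15560 = 24482 km.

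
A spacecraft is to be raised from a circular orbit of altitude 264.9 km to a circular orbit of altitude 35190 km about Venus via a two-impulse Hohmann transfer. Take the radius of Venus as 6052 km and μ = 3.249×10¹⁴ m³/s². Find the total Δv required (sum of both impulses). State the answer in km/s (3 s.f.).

r₁ = 6052 + 264.9 = 6316.9 km = 6.3169×10⁶ m.
r₂ = 6052 + 35190 = 41242 km = 4.1242×10⁷ m.
Transfer ellipse a_t = (r₁ + r₂)/2 = 2.378×10⁷ m.
At r₁: circular v_c1 = √(μ/r₁) = 7172 m/s; transfer-periapsis v_p = √[μ(2/r₁ − 1/a_t)] = 9445 m/s.
Δv₁ = v_p − v_c1 = 2273 m/s.
At r₂: circular v_c2 = √(μ/r₂) = 2807 m/s; transfer-apoapsis v_a = √[μ(2/r₂ − 1/a_t)] = 1447 m/s.
Δv₂ = v_c2 − v_a = 1360 m/s.
Total Δv = Δv₁ + Δv₂ = 3633 m/s = 3.633 km/s.

Δv_total ≈ 3.63 km/s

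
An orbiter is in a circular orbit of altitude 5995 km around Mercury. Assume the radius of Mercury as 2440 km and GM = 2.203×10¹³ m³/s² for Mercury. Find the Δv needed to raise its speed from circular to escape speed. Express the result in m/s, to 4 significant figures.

Δv ≈ 669.4 m/s

r = 2440 + 5995 = 8435.0 km = 8.4350×10⁶ m.
Circular speed v_c = √(μ/r) = 1616 m/s.
Escape speed v_esc = √(2μ/r) = √2 × v_c = 2285 m/s.
Δv = v_esc − v_c = 669.4 m/s.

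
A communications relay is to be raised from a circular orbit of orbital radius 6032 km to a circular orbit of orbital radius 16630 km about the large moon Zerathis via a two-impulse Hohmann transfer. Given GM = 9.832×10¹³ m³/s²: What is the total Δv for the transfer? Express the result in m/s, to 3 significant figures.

r₁ = 6032 km = 6.032×10⁶ m.
r₂ = 16630 km = 1.663×10⁷ m.
Transfer ellipse a_t = (r₁ + r₂)/2 = 1.133×10⁷ m.
At r₁: circular v_c1 = √(μ/r₁) = 4037 m/s; transfer-periapsis v_p = √[μ(2/r₁ − 1/a_t)] = 4891 m/s.
Δv₁ = v_p − v_c1 = 853.8 m/s.
At r₂: circular v_c2 = √(μ/r₂) = 2432 m/s; transfer-apoapsis v_a = √[μ(2/r₂ − 1/a_t)] = 1774 m/s.
Δv₂ = v_c2 − v_a = 657.4 m/s.
Total Δv = Δv₁ + Δv₂ = 1511 m/s.

Δv_total ≈ 1510 m/s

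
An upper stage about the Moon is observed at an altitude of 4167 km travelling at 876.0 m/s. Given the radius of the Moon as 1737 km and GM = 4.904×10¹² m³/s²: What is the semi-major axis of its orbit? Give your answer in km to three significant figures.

r = 1737 + 4167 = 5904.0 km = 5.904×10⁶ m.
Vis-viva rearranged: 1/a = 2/r − v²/μ = 3.388×10⁻⁷ − 1.565×10⁻⁷ = 1.823×10⁻⁷ m⁻¹.
a = 5.486×10⁶ m = 5486.3 km.

a ≈ 5490 km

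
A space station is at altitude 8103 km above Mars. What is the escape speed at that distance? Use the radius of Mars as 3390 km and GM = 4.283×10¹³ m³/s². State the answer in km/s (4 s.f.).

r = 3390 + 8103 = 11493 km = 1.1493×10⁷ m.
Escape speed v_esc = √(2μ/r) = √(2 × 4.283×10¹³ / 1.149×10⁷) = √(7.453×10⁶) = 2730 m/s.
= 2.730 km/s.

v_esc ≈ 2.730 km/s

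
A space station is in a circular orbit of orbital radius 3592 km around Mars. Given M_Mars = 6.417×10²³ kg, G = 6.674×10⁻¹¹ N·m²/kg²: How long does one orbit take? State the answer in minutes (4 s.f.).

T ≈ 108.9 minutes

μ = GM = 6.674×10⁻¹¹ × 6.417×10²³ = 4.283×10¹³ m³/s².
r = 3592 km = 3.592×10⁶ m.
Kepler's third law: T = 2π√(r³/μ) = 2π√((3.592×10⁶)³ / 4.283×10¹³).
r³/μ = 1.082×10⁶ s², so T = 2π × 1.040×10³ = 6.536×10³ s.
Converting: 6.536×10³ s ÷ 60.00 = 108.9 minutes.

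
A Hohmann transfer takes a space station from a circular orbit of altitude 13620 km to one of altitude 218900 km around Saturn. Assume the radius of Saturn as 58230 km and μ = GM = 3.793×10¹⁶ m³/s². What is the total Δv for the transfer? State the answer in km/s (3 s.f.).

Δv_total ≈ 10.2 km/s

r₁ = 58230 + 13620 = 71850 km = 7.1850×10⁷ m.
r₂ = 58230 + 218900 = 277130 km = 2.7713×10⁸ m.
Transfer ellipse a_t = (r₁ + r₂)/2 = 1.745×10⁸ m.
At r₁: circular v_c1 = √(μ/r₁) = 22980 m/s; transfer-perikrone v_p = √[μ(2/r₁ − 1/a_t)] = 28960 m/s.
Δv₁ = v_p − v_c1 = 5980 m/s.
At r₂: circular v_c2 = √(μ/r₂) = 11700 m/s; transfer-apokrone v_a = √[μ(2/r₂ − 1/a_t)] = 7507 m/s.
Δv₂ = v_c2 − v_a = 4192 m/s.
Total Δv = Δv₁ + Δv₂ = 10170 m/s = 10.17 km/s.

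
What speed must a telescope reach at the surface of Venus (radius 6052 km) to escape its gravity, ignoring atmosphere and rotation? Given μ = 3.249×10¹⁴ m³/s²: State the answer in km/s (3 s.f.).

v_esc ≈ 10.4 km/s

r = R = 6.052×10⁶ m.
Escape speed v_esc = √(2μ/r) = √(2 × 3.249×10¹⁴ / 6.052×10⁶) = √(1.074×10⁸) = 10360 m/s.
= 10.36 km/s.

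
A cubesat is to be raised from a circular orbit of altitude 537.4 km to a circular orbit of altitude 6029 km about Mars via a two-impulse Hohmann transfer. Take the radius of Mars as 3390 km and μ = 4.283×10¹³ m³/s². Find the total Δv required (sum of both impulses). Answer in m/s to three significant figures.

Δv_total ≈ 1120 m/s

r₁ = 3390 + 537.4 = 3927.4 km = 3.9274×10⁶ m.
r₂ = 3390 + 6029 = 9419.0 km = 9.4190×10⁶ m.
Transfer ellipse a_t = (r₁ + r₂)/2 = 6.673×10⁶ m.
At r₁: circular v_c1 = √(μ/r₁) = 3302 m/s; transfer-periapsis v_p = √[μ(2/r₁ − 1/a_t)] = 3923 m/s.
Δv₁ = v_p − v_c1 = 621.0 m/s.
At r₂: circular v_c2 = √(μ/r₂) = 2132 m/s; transfer-apoapsis v_a = √[μ(2/r₂ − 1/a_t)] = 1636 m/s.
Δv₂ = v_c2 − v_a = 496.5 m/s.
Total Δv = Δv₁ + Δv₂ = 1118 m/s.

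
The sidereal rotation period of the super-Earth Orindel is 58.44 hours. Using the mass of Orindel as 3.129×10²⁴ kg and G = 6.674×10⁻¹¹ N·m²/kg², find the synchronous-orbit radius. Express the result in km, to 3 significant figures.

r_sync ≈ 61600 km

μ = GM = 6.674×10⁻¹¹ × 3.129×10²⁴ = 2.088×10¹⁴ m³/s².
T = 58.44 hours = 2.104×10⁵ s.
A synchronous orbit has period T, so by Kepler's third law a = (μT²/4π²)^(1/3).
μT²/4π² = 2.088×10¹⁴ × (2.104×10⁵)² / 39.48 = 2.341×10²³ m³.
a = 6.163×10⁷ m = 61634 km.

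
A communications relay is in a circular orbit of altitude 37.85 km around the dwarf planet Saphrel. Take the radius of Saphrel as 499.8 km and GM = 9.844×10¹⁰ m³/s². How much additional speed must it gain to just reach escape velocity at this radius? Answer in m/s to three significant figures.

Δv ≈ 177 m/s

r = 499.8 + 37.85 = 537.65 km = 5.3765×10⁵ m.
Circular speed v_c = √(μ/r) = 427.9 m/s.
Escape speed v_esc = √(2μ/r) = √2 × v_c = 605.1 m/s.
Δv = v_esc − v_c = 177.2 m/s.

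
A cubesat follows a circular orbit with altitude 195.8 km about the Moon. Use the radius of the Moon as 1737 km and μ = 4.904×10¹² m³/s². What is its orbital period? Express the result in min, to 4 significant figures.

T ≈ 127.1 min

r = 1737 + 195.8 = 1932.8 km = 1.9328×10⁶ m.
Kepler's third law: T = 2π√(r³/μ) = 2π√((1.933×10⁶)³ / 4.904×10¹²).
r³/μ = 1.472×10⁶ s², so T = 2π × 1.213×10³ = 7.624×10³ s.
Converting: 7.624×10³ s ÷ 60.00 = 127.1 min.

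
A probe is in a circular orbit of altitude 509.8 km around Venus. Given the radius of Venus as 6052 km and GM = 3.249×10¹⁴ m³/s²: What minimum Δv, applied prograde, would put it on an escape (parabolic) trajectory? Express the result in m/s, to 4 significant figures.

r = 6052 + 509.8 = 6561.8 km = 6.5618×10⁶ m.
Circular speed v_c = √(μ/r) = 7037 m/s.
Escape speed v_esc = √(2μ/r) = √2 × v_c = 9951 m/s.
Δv = v_esc − v_c = 2915 m/s.

Δv ≈ 2915 m/s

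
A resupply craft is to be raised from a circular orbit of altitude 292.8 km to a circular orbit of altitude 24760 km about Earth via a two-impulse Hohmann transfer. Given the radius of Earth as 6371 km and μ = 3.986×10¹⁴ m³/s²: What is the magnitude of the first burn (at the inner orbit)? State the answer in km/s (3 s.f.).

Δv ≈ 2.19 km/s

r₁ = 6371 + 292.8 = 6663.8 km = 6.6638×10⁶ m.
r₂ = 6371 + 24760 = 31131 km = 3.1131×10⁷ m.
Transfer ellipse a_t = (r₁ + r₂)/2 = 1.890×10⁷ m.
At r₁: circular v_c1 = √(μ/r₁) = 7734 m/s; transfer-perigee v_p = √[μ(2/r₁ − 1/a_t)] = 9927 m/s.
Δv₁ = v_p − v_c1 = 2193 m/s.
= 2.193 km/s.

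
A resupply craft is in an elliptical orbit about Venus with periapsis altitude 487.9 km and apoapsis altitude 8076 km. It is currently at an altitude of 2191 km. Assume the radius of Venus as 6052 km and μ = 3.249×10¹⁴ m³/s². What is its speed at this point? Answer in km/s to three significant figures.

v ≈ 6.88 km/s

r_p = 6052 + 487.9 = 6539.9 km = 6.5399×10⁶ m.
r_a = 6052 + 8076 = 14128 km = 1.4128×10⁷ m.
r = 6052 + 2191 = 8243.0 km = 8.243×10⁶ m.
Semi-major axis a = (r_p + r_a)/2 = 10334 km = 1.033×10⁷ m.
Vis-viva: v² = μ(2/r − 1/a) = 3.249×10¹⁴ × (2.426×10⁻⁷ − 9.677×10⁻⁸) = 4.739×10⁷ m²/s².
v = 6884 m/s = 6.884 km/s.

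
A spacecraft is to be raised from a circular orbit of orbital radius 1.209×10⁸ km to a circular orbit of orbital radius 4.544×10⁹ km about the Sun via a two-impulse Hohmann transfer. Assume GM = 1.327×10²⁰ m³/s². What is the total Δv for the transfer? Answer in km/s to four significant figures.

r₁ = 1.209×10⁸ km = 1.209×10¹¹ m.
r₂ = 4.544×10⁹ km = 4.544×10¹² m.
Transfer ellipse a_t = (r₁ + r₂)/2 = 2.332×10¹² m.
At r₁: circular v_c1 = √(μ/r₁) = 33130 m/s; transfer-perihelion v_p = √[μ(2/r₁ − 1/a_t)] = 46240 m/s.
Δv₁ = v_p − v_c1 = 13110 m/s.
At r₂: circular v_c2 = √(μ/r₂) = 5404 m/s; transfer-aphelion v_a = √[μ(2/r₂ − 1/a_t)] = 1230 m/s.
Δv₂ = v_c2 − v_a = 4174 m/s.
Total Δv = Δv₁ + Δv₂ = 17290 m/s = 17.29 km/s.

Δv_total ≈ 17.29 km/s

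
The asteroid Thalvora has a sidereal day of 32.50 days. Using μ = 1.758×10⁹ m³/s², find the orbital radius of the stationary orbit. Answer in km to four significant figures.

T = 32.50 days = 2.808×10⁶ s.
A synchronous orbit has period T, so by Kepler's third law a = (μT²/4π²)^(1/3).
μT²/4π² = 1.758×10⁹ × (2.808×10⁶)² / 39.48 = 3.511×10²⁰ m³.
a = 7.055×10⁶ m = 7054.8 km.

r_sync ≈ 7055 km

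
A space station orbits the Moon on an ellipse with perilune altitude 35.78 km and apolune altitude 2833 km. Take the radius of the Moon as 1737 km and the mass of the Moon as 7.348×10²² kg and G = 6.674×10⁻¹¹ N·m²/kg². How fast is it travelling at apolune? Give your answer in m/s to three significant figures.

v ≈ 775 m/s

μ = GM = 6.674×10⁻¹¹ × 7.348×10²² = 4.904×10¹² m³/s².
r_p = 1737 + 35.78 = 1772.8 km = 1.7728×10⁶ m.
r_a = 1737 + 2833 = 4570.0 km = 4.5700×10⁶ m.
Semi-major axis a = (r_p + r_a)/2 = 3171.4 km = 3.171×10⁶ m.
Vis-viva: v² = μ(2/r − 1/a) = 4.904×10¹² × (4.376×10⁻⁷ − 3.153×10⁻⁷) = 5.999×10⁵ m²/s².
v = 774.5 m/s.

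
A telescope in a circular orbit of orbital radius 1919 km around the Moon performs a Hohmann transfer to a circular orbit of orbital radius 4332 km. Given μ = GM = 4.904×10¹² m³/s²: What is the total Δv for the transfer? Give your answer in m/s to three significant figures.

r₁ = 1919 km = 1.919×10⁶ m.
r₂ = 4332 km = 4.332×10⁶ m.
Transfer ellipse a_t = (r₁ + r₂)/2 = 3.126×10⁶ m.
At r₁: circular v_c1 = √(μ/r₁) = 1599 m/s; transfer-perilune v_p = √[μ(2/r₁ − 1/a_t)] = 1882 m/s.
Δv₁ = v_p − v_c1 = 283.4 m/s.
At r₂: circular v_c2 = √(μ/r₂) = 1064 m/s; transfer-apolune v_a = √[μ(2/r₂ − 1/a_t)] = 833.7 m/s.
Δv₂ = v_c2 − v_a = 230.3 m/s.
Total Δv = Δv₁ + Δv₂ = 513.7 m/s.

Δv_total ≈ 514 m/s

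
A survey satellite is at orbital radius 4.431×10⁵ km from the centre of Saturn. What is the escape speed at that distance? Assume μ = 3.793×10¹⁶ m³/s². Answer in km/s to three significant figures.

v_esc ≈ 13.1 km/s

r = 4.431×10⁵ km = 4.431×10⁸ m.
Escape speed v_esc = √(2μ/r) = √(2 × 3.793×10¹⁶ / 4.431×10⁸) = √(1.712×10⁸) = 13080 m/s.
= 13.08 km/s.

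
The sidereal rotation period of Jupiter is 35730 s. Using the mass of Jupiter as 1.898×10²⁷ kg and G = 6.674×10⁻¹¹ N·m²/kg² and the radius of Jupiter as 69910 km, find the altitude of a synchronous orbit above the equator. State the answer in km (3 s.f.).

h_sync ≈ 90100 km

μ = GM = 6.674×10⁻¹¹ × 1.898×10²⁷ = 1.267×10¹⁷ m³/s².
A synchronous orbit has period T, so by Kepler's third law a = (μT²/4π²)^(1/3).
μT²/4π² = 1.267×10¹⁷ × (3.573×10⁴)² / 39.48 = 4.096×10²⁴ m³.
a = 1.600×10⁸ m = 1.6000×10⁵ km.
Altitude h = a − R = 1.6000×10⁵ − 69910 = 90094 km.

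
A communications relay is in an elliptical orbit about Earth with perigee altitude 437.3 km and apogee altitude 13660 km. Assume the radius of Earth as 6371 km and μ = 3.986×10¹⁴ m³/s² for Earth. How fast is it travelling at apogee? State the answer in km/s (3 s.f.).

v ≈ 3.18 km/s

r_p = 6371 + 437.3 = 6808.3 km = 6.8083×10⁶ m.
r_a = 6371 + 13660 = 20031 km = 2.0031×10⁷ m.
Semi-major axis a = (r_p + r_a)/2 = 13420 km = 1.342×10⁷ m.
Vis-viva: v² = μ(2/r − 1/a) = 3.986×10¹⁴ × (9.985×10⁻⁸ − 7.452×10⁻⁸) = 1.010×10⁷ m²/s².
v = 3177 m/s = 3.177 km/s.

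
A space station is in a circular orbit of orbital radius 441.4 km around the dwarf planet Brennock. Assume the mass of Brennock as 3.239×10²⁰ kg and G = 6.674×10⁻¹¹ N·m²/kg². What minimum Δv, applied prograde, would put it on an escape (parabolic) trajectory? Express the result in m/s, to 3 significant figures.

μ = GM = 6.674×10⁻¹¹ × 3.239×10²⁰ = 2.162×10¹⁰ m³/s².
r = 441.4 km = 4.414×10⁵ m.
Circular speed v_c = √(μ/r) = 221.3 m/s.
Escape speed v_esc = √(2μ/r) = √2 × v_c = 313.0 m/s.
Δv = v_esc − v_c = 91.67 m/s.

Δv ≈ 91.7 m/s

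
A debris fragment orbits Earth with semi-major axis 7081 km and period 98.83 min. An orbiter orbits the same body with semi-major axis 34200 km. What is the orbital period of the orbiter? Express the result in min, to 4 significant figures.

T₂ ≈ 1049 min

Kepler's third law: T² ∝ a³, so T₂ = T₁ (a₂/a₁)^(3/2).
a₂/a₁ = 4.830, (a₂/a₁)^(3/2) = 10.61.
T₂ = 98.83 × 10.61 = 1049 min.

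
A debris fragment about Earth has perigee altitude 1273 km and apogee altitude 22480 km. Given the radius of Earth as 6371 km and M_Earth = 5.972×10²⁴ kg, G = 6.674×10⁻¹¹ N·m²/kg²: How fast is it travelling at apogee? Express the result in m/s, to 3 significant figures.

μ = GM = 6.674×10⁻¹¹ × 5.972×10²⁴ = 3.986×10¹⁴ m³/s².
r_p = 6371 + 1273 = 7644.0 km = 7.6440×10⁶ m.
r_a = 6371 + 22480 = 28851 km = 2.8851×10⁷ m.
Semi-major axis a = (r_p + r_a)/2 = 18248 km = 1.825×10⁷ m.
Vis-viva: v² = μ(2/r − 1/a) = 3.986×10¹⁴ × (6.932×10⁻⁸ − 5.480×10⁻⁸) = 5.787×10⁶ m²/s².
v = 2406 m/s.

v ≈ 2410 m/s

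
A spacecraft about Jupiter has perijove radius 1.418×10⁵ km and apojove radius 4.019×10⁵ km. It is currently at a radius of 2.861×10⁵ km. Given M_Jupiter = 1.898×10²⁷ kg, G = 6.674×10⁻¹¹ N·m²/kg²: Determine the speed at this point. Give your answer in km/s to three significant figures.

μ = GM = 6.674×10⁻¹¹ × 1.898×10²⁷ = 1.267×10¹⁷ m³/s².
Semi-major axis a = (r_p + r_a)/2 = 2.7185×10⁵ km = 2.718×10⁸ m.
Vis-viva: v² = μ(2/r − 1/a) = 1.267×10¹⁷ × (6.991×10⁻⁹ − 3.678×10⁻⁹) = 4.195×10⁸ m²/s².
v = 20480 m/s = 20.48 km/s.

v ≈ 20.5 km/s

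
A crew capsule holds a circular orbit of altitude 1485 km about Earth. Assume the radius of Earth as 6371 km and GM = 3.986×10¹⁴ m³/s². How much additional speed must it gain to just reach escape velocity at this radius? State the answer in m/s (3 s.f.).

Δv ≈ 2950 m/s

r = 6371 + 1485 = 7856.0 km = 7.8560×10⁶ m.
Circular speed v_c = √(μ/r) = 7123 m/s.
Escape speed v_esc = √(2μ/r) = √2 × v_c = 10070 m/s.
Δv = v_esc − v_c = 2950 m/s.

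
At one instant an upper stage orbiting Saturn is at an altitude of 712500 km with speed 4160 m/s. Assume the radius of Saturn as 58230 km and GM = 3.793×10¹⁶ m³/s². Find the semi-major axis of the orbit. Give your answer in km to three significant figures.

r = 58230 + 712500 = 7.7073×10⁵ km = 7.707×10⁸ m.
Specific orbital energy ε = v²/2 − μ/r = (4160)²/2 − 3.793×10¹⁶/7.707×10⁸ = -4.056×10⁷ J/kg.
Since ε = −μ/(2a), a = −μ/(2ε) = 4.676×10⁸ m = 4.6758×10⁵ km.

a ≈ 4.68×10⁵ km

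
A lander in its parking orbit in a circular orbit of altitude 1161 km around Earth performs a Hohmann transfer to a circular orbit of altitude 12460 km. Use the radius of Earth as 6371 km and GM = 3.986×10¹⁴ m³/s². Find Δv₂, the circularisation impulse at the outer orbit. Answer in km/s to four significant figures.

Δv ≈ 1.123 km/s

r₁ = 6371 + 1161 = 7532.0 km = 7.5320×10⁶ m.
r₂ = 6371 + 12460 = 18831 km = 1.8831×10⁷ m.
Transfer ellipse a_t = (r₁ + r₂)/2 = 1.318×10⁷ m.
At r₁: circular v_c1 = √(μ/r₁) = 7275 m/s; transfer-perigee v_p = √[μ(2/r₁ − 1/a_t)] = 8695 m/s.
At r₂: circular v_c2 = √(μ/r₂) = 4601 m/s; transfer-apogee v_a = √[μ(2/r₂ − 1/a_t)] = 3478 m/s.
Δv₂ = v_c2 − v_a = 1123 m/s.
= 1.123 km/s.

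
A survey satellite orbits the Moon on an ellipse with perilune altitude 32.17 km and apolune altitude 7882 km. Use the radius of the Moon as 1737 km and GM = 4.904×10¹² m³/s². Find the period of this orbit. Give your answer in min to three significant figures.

T ≈ 643 min

r_p = 1737 + 32.17 = 1769.2 km = 1.7692×10⁶ m.
r_a = 1737 + 7882 = 9619.0 km = 9.6190×10⁶ m.
Semi-major axis a = (r_p + r_a)/2 = (1769.2 + 9619.0)/2 = 5694.1 km = 5.694×10⁶ m.
By Kepler's third law T = 2π√(a³/μ) = 2π × 6.136×10³ = 3.855×10⁴ s.
= 642.5 min.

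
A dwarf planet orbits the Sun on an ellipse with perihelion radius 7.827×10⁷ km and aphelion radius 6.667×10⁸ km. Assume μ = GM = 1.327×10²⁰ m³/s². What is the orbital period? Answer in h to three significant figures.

Semi-major axis a = (r_p + r_a)/2 = (7.8270×10⁷ + 6.6670×10⁸)/2 = 3.7248×10⁸ km = 3.725×10¹¹ m.
By Kepler's third law T = 2π√(a³/μ) = 2π × 1.973×10⁷ = 1.240×10⁸ s.
= 34440 h.

T ≈ 34400 h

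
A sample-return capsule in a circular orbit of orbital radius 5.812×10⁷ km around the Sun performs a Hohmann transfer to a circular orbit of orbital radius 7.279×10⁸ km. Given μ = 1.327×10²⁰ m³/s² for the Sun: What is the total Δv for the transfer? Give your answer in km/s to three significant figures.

r₁ = 5.812×10⁷ km = 5.812×10¹⁰ m.
r₂ = 7.279×10⁸ km = 7.279×10¹¹ m.
Transfer ellipse a_t = (r₁ + r₂)/2 = 3.930×10¹¹ m.
At r₁: circular v_c1 = √(μ/r₁) = 47780 m/s; transfer-perihelion v_p = √[μ(2/r₁ − 1/a_t)] = 65030 m/s.
Δv₁ = v_p − v_c1 = 17250 m/s.
At r₂: circular v_c2 = √(μ/r₂) = 13500 m/s; transfer-aphelion v_a = √[μ(2/r₂ − 1/a_t)] = 5192 m/s.
Δv₂ = v_c2 − v_a = 8310 m/s.
Total Δv = Δv₁ + Δv₂ = 25560 m/s = 25.56 km/s.

Δv_total ≈ 25.6 km/s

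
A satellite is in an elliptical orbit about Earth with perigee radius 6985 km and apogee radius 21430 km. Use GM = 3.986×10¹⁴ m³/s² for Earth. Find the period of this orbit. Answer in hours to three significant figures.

Semi-major axis a = (r_p + r_a)/2 = (6985.0 + 21430)/2 = 14208 km = 1.421×10⁷ m.
By Kepler's third law T = 2π√(a³/μ) = 2π × 2.682×10³ = 1.685×10⁴ s.
= 4.682 hours.

T ≈ 4.68 hours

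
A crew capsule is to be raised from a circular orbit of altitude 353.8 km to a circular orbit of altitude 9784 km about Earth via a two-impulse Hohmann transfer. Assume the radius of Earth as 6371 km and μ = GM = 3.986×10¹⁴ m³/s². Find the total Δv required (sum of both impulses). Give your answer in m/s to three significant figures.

Δv_total ≈ 2610 m/s

r₁ = 6371 + 353.8 = 6724.8 km = 6.7248×10⁶ m.
r₂ = 6371 + 9784 = 16155 km = 1.6155×10⁷ m.
Transfer ellipse a_t = (r₁ + r₂)/2 = 1.144×10⁷ m.
At r₁: circular v_c1 = √(μ/r₁) = 7699 m/s; transfer-perigee v_p = √[μ(2/r₁ − 1/a_t)] = 9149 m/s.
Δv₁ = v_p − v_c1 = 1450 m/s.
At r₂: circular v_c2 = √(μ/r₂) = 4967 m/s; transfer-apogee v_a = √[μ(2/r₂ − 1/a_t)] = 3808 m/s.
Δv₂ = v_c2 − v_a = 1159 m/s.
Total Δv = Δv₁ + Δv₂ = 2609 m/s.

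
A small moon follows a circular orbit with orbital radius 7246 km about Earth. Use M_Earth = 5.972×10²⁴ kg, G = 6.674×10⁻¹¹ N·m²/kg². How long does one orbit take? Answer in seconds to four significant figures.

μ = GM = 6.674×10⁻¹¹ × 5.972×10²⁴ = 3.986×10¹⁴ m³/s².
r = 7246 km = 7.246×10⁶ m.
Kepler's third law: T = 2π√(r³/μ) = 2π√((7.246×10⁶)³ / 3.986×10¹⁴).
r³/μ = 9.545×10⁵ s², so T = 2π × 9.770×10² = 6.139×10³ s.

T ≈ 6139 seconds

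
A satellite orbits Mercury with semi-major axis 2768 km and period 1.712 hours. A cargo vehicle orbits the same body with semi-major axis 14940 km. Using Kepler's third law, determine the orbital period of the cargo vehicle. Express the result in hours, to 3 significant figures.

Kepler's third law: T² ∝ a³, so T₂ = T₁ (a₂/a₁)^(3/2).
a₂/a₁ = 5.397, (a₂/a₁)^(3/2) = 12.54.
T₂ = 1.712 × 12.54 = 21.47 hours.

T₂ ≈ 21.5 hours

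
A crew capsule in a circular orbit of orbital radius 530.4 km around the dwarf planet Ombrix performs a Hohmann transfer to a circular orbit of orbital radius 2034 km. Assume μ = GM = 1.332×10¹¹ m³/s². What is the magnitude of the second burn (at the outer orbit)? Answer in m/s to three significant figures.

r₁ = 530.4 km = 5.304×10⁵ m.
r₂ = 2034 km = 2.034×10⁶ m.
Transfer ellipse a_t = (r₁ + r₂)/2 = 1.282×10⁶ m.
At r₁: circular v_c1 = √(μ/r₁) = 501.1 m/s; transfer-periapsis v_p = √[μ(2/r₁ − 1/a_t)] = 631.2 m/s.
At r₂: circular v_c2 = √(μ/r₂) = 255.9 m/s; transfer-apoapsis v_a = √[μ(2/r₂ − 1/a_t)] = 164.6 m/s.
Δv₂ = v_c2 − v_a = 91.31 m/s.

Δv ≈ 91.3 m/s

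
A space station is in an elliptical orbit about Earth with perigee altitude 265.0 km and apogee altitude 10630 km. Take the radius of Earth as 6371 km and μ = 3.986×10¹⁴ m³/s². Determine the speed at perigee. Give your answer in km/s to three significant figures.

r_p = 6371 + 265.0 = 6636.0 km = 6.6360×10⁶ m.
r_a = 6371 + 10630 = 17001 km = 1.7001×10⁷ m.
Semi-major axis a = (r_p + r_a)/2 = 11818 km = 1.182×10⁷ m.
Vis-viva: v² = μ(2/r − 1/a) = 3.986×10¹⁴ × (3.014×10⁻⁷ − 8.461×10⁻⁸) = 8.641×10⁷ m²/s².
v = 9295 m/s = 9.295 km/s.

v ≈ 9.30 km/s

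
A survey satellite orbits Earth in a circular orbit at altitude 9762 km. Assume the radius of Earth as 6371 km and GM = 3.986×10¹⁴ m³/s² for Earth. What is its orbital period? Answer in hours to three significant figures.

r = 6371 + 9762 = 16133 km = 1.6133×10⁷ m.
Kepler's third law: T = 2π√(r³/μ) = 2π√((1.613×10⁷)³ / 3.986×10¹⁴).
r³/μ = 1.053×10⁷ s², so T = 2π × 3.246×10³ = 2.039×10⁴ s.
Converting: 2.039×10⁴ s ÷ 3600 = 5.665 hours.

T ≈ 5.66 hours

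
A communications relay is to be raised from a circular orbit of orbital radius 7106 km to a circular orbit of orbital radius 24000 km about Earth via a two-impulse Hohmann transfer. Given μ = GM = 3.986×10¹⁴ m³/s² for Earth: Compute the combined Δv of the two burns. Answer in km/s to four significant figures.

Δv_total ≈ 3.135 km/s

r₁ = 7106 km = 7.106×10⁶ m.
r₂ = 24000 km = 2.400×10⁷ m.
Transfer ellipse a_t = (r₁ + r₂)/2 = 1.555×10⁷ m.
At r₁: circular v_c1 = √(μ/r₁) = 7490 m/s; transfer-perigee v_p = √[μ(2/r₁ − 1/a_t)] = 9304 m/s.
Δv₁ = v_p − v_c1 = 1814 m/s.
At r₂: circular v_c2 = √(μ/r₂) = 4075 m/s; transfer-apogee v_a = √[μ(2/r₂ − 1/a_t)] = 2755 m/s.
Δv₂ = v_c2 − v_a = 1321 m/s.
Total Δv = Δv₁ + Δv₂ = 3135 m/s = 3.135 km/s.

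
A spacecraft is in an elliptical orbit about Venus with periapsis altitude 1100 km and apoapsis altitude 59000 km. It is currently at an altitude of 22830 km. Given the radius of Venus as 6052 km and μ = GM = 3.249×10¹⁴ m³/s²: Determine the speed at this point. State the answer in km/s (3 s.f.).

v ≈ 3.67 km/s

r_p = 6052 + 1100 = 7152.0 km = 7.1520×10⁶ m.
r_a = 6052 + 59000 = 65052 km = 6.5052×10⁷ m.
r = 6052 + 22830 = 28882 km = 2.888×10⁷ m.
Semi-major axis a = (r_p + r_a)/2 = 36102 km = 3.610×10⁷ m.
Vis-viva: v² = μ(2/r − 1/a) = 3.249×10¹⁴ × (6.925×10⁻⁸ − 2.770×10⁻⁸) = 1.350×10⁷ m²/s².
v = 3674 m/s = 3.674 km/s.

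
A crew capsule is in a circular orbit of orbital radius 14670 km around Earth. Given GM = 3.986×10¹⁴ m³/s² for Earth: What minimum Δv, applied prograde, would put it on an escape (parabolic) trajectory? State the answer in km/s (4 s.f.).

Δv ≈ 2.159 km/s

r = 14670 km = 1.467×10⁷ m.
Circular speed v_c = √(μ/r) = 5213 m/s.
Escape speed v_esc = √(2μ/r) = √2 × v_c = 7372 m/s.
Δv = v_esc − v_c = 2159 m/s = 2.159 km/s.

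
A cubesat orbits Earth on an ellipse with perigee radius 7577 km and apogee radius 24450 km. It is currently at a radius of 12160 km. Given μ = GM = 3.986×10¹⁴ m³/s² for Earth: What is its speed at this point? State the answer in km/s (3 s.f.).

v ≈ 6.38 km/s

Semi-major axis a = (r_p + r_a)/2 = 16014 km = 1.601×10⁷ m.
Vis-viva: v² = μ(2/r − 1/a) = 3.986×10¹⁴ × (1.645×10⁻⁷ − 6.245×10⁻⁸) = 4.067×10⁷ m²/s².
v = 6377 m/s = 6.377 km/s.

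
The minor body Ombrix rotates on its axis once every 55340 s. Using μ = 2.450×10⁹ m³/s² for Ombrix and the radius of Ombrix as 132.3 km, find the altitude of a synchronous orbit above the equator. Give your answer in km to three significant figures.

A synchronous orbit has period T, so by Kepler's third law a = (μT²/4π²)^(1/3).
μT²/4π² = 2.450×10⁹ × (5.534×10⁴)² / 39.48 = 1.901×10¹⁷ m³.
a = 5.749×10⁵ m = 574.95 km.
Altitude h = a − R = 574.95 − 132.3 = 442.65 km.

h_sync ≈ 443 km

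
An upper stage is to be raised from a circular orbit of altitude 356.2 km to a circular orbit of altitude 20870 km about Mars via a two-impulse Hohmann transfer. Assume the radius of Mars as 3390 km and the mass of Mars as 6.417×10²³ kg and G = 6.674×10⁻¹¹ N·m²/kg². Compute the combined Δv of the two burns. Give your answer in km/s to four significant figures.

Δv_total ≈ 1.711 km/s

μ = GM = 6.674×10⁻¹¹ × 6.417×10²³ = 4.283×10¹³ m³/s².
r₁ = 3390 + 356.2 = 3746.2 km = 3.7462×10⁶ m.
r₂ = 3390 + 20870 = 24260 km = 2.4260×10⁷ m.
Transfer ellipse a_t = (r₁ + r₂)/2 = 1.400×10⁷ m.
At r₁: circular v_c1 = √(μ/r₁) = 3381 m/s; transfer-periapsis v_p = √[μ(2/r₁ − 1/a_t)] = 4450 m/s.
Δv₁ = v_p − v_c1 = 1069 m/s.
At r₂: circular v_c2 = √(μ/r₂) = 1329 m/s; transfer-apoapsis v_a = √[μ(2/r₂ − 1/a_t)] = 687.2 m/s.
Δv₂ = v_c2 − v_a = 641.4 m/s.
Total Δv = Δv₁ + Δv₂ = 1711 m/s = 1.711 km/s.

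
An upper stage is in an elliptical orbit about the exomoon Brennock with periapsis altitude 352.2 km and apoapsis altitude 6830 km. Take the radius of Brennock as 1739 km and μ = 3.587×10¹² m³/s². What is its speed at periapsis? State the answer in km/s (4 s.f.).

v ≈ 1.661 km/s

r_p = 1739 + 352.2 = 2091.2 km = 2.0912×10⁶ m.
r_a = 1739 + 6830 = 8569.0 km = 8.5690×10⁶ m.
Semi-major axis a = (r_p + r_a)/2 = 5330.1 km = 5.330×10⁶ m.
Vis-viva: v² = μ(2/r − 1/a) = 3.587×10¹² × (9.564×10⁻⁷ − 1.876×10⁻⁷) = 2.758×10⁶ m²/s².
v = 1661 m/s = 1.661 km/s.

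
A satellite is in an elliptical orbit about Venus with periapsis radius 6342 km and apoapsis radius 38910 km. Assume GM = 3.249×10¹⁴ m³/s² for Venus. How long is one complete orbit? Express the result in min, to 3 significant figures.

Semi-major axis a = (r_p + r_a)/2 = (6342.0 + 38910)/2 = 22626 km = 2.263×10⁷ m.
By Kepler's third law T = 2π√(a³/μ) = 2π × 5.971×10³ = 3.752×10⁴ s.
= 625.3 min.

T ≈ 625 min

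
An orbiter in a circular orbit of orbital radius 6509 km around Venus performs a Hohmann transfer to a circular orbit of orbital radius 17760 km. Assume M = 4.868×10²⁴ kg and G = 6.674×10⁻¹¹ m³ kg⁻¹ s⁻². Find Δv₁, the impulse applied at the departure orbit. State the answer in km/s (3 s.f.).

μ = GM = 6.674×10⁻¹¹ × 4.868×10²⁴ = 3.249×10¹⁴ m³/s².
r₁ = 6509 km = 6.509×10⁶ m.
r₂ = 17760 km = 1.776×10⁷ m.
Transfer ellipse a_t = (r₁ + r₂)/2 = 1.213×10⁷ m.
At r₁: circular v_c1 = √(μ/r₁) = 7065 m/s; transfer-periapsis v_p = √[μ(2/r₁ − 1/a_t)] = 8547 m/s.
Δv₁ = v_p − v_c1 = 1482 m/s.
= 1.482 km/s.

Δv ≈ 1.48 km/s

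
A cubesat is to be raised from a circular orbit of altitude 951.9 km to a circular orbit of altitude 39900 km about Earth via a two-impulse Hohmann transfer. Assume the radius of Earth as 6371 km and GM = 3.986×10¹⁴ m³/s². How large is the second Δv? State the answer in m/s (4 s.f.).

r₁ = 6371 + 951.9 = 7322.9 km = 7.3229×10⁶ m.
r₂ = 6371 + 39900 = 46271 km = 4.6271×10⁷ m.
Transfer ellipse a_t = (r₁ + r₂)/2 = 2.680×10⁷ m.
At r₁: circular v_c1 = √(μ/r₁) = 7378 m/s; transfer-perigee v_p = √[μ(2/r₁ − 1/a_t)] = 9695 m/s.
At r₂: circular v_c2 = √(μ/r₂) = 2935 m/s; transfer-apogee v_a = √[μ(2/r₂ − 1/a_t)] = 1534 m/s.
Δv₂ = v_c2 − v_a = 1401 m/s.

Δv ≈ 1401 m/s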